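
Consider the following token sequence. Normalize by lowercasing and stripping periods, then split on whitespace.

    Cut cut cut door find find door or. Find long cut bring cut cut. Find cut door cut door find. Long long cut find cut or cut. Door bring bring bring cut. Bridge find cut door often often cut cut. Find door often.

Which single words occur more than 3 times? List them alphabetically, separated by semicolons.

Unigram counts meeting the condition (more than 3 times):
  bring: 4
  cut: 15
  door: 7
  find: 8

bring; cut; door; find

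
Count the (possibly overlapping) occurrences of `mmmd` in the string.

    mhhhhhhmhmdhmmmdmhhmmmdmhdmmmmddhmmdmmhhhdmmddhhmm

3

Sliding a length-4 window over the 50 characters (47 positions):
  position 13–16: mmmd
  position 20–23: mmmd
  position 28–31: mmmd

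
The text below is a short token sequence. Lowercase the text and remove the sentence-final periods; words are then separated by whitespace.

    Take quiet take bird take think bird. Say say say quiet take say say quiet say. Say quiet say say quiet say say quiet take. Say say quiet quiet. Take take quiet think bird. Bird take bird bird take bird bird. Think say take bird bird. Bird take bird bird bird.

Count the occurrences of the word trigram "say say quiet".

Scanning the 49 overlapping trigram windows for "say say quiet":
  position 9–11: say say quiet
  position 13–15: say say quiet
  position 16–18: say say quiet
  position 19–21: say say quiet
  position 22–24: say say quiet
  position 26–28: say say quiet

6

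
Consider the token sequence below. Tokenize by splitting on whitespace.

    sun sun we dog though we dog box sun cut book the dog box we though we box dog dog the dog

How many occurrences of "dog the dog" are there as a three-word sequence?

1

Scanning the 20 overlapping trigram windows for "dog the dog":
  position 20–22: dog the dog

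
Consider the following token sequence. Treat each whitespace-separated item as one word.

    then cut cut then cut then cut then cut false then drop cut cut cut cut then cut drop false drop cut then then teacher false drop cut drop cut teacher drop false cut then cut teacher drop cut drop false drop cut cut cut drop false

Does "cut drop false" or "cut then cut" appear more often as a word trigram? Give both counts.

"cut drop false": 3 occurrences
"cut then cut": 5 occurrences

"cut then cut" (5 vs 3)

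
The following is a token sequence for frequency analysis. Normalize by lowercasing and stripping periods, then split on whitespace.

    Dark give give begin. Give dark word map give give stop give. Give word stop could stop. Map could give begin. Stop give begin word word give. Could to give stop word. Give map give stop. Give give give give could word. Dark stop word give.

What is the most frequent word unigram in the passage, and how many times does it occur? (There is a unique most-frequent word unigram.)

"give", 18 times

Unigram frequencies (highest first):
  give: 18
  word: 7
  stop: 7
  could: 4
  dark: 3
  begin: 3
  … (2 more, each ≤ 3)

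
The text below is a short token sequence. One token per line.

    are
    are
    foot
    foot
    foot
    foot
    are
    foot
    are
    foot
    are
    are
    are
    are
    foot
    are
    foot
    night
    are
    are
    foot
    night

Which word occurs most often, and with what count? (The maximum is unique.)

Unigram frequencies (highest first):
  are: 11
  foot: 9
  night: 2

"are", 11 times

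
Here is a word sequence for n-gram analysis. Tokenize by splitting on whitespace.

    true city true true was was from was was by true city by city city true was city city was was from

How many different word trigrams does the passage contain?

22 tokens → 20 trigram windows in total.
Repeated trigrams (each contributes count−1 duplicates):
  was was from: 2
1 duplicate windows → 20 − 1 = 19 distinct.

19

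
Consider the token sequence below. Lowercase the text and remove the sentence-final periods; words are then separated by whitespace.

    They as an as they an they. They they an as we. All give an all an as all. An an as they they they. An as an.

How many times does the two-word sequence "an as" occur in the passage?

Scanning the 27 overlapping bigram windows for "an as":
  position 3–4: an as
  position 10–11: an as
  position 17–18: an as
  position 21–22: an as
  position 26–27: an as

5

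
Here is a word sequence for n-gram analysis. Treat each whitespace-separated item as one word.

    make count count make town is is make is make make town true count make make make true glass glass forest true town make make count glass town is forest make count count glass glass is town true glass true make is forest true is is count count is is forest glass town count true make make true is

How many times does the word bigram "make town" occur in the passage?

Scanning the 58 overlapping bigram windows for "make town":
  position 4–5: make town
  position 11–12: make town

2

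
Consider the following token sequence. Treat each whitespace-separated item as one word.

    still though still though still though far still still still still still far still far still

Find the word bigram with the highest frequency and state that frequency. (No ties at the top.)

"still still", 4 times

Bigram frequencies (highest first):
  still still: 4
  still though: 3
  far still: 3
  though still: 2
  still far: 2
  though far: 1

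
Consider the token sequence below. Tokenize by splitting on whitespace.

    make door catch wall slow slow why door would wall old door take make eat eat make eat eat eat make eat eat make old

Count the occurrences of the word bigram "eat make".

3

Scanning the 24 overlapping bigram windows for "eat make":
  position 16–17: eat make
  position 20–21: eat make
  position 23–24: eat make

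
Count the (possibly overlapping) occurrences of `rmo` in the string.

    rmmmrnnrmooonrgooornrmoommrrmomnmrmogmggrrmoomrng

5

Sliding a length-3 window over the 49 characters (47 positions):
  position 8–10: rmo
  position 21–23: rmo
  position 28–30: rmo
  position 34–36: rmo
  position 42–44: rmo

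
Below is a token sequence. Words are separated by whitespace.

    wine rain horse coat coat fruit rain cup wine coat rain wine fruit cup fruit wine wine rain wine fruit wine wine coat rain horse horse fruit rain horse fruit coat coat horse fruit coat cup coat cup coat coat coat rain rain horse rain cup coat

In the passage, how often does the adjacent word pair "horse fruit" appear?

3

Scanning the 46 overlapping bigram windows for "horse fruit":
  position 26–27: horse fruit
  position 29–30: horse fruit
  position 33–34: horse fruit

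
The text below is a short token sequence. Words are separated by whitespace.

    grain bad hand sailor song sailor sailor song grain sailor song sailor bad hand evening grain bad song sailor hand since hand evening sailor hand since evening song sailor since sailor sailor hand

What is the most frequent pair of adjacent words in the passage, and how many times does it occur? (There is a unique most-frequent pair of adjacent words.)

"song sailor", 4 times

Bigram frequencies (highest first):
  song sailor: 4
  sailor song: 3
  sailor hand: 3
  grain bad: 2
  bad hand: 2
  sailor sailor: 2
  … (14 more, each ≤ 2)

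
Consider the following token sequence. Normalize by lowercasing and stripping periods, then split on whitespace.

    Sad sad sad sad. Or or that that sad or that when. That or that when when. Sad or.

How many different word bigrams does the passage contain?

11

19 tokens → 18 bigram windows in total.
Repeated bigrams (each contributes count−1 duplicates):
  or that: 3
  sad or: 3
  sad sad: 3
  that when: 2
7 duplicate windows → 18 − 7 = 11 distinct.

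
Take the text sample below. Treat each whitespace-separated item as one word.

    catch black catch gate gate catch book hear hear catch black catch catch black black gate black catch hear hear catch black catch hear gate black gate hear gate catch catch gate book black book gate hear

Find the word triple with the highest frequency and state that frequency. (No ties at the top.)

"catch black catch", 3 times

Trigram frequencies (highest first):
  catch black catch: 3
  hear hear catch: 2
  hear catch black: 2
  black catch hear: 2
  black catch gate: 1
  catch gate gate: 1
  … (24 more, each ≤ 1)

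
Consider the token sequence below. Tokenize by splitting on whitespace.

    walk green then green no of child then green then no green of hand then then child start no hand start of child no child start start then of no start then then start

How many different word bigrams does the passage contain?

34 tokens → 33 bigram windows in total.
Repeated bigrams (each contributes count−1 duplicates):
  child start: 2
  green then: 2
  of child: 2
  start then: 2
  then green: 2
  then then: 2
6 duplicate windows → 33 − 6 = 27 distinct.

27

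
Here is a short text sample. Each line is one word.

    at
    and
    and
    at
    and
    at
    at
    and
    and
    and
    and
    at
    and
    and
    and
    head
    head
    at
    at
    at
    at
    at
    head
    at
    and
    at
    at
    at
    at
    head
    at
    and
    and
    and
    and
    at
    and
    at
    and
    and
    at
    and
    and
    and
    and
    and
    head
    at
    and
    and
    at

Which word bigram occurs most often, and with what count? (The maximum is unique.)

Bigram frequencies (highest first):
  and and: 15
  at and: 10
  and at: 8
  at at: 8
  head at: 4
  and head: 2
  … (2 more, each ≤ 2)

"and and", 15 times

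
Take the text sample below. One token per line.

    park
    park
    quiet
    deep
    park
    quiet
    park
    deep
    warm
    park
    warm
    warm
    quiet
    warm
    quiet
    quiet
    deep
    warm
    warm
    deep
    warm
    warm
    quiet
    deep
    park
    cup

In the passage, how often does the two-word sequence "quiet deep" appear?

3

Scanning the 25 overlapping bigram windows for "quiet deep":
  position 3–4: quiet deep
  position 16–17: quiet deep
  position 23–24: quiet deep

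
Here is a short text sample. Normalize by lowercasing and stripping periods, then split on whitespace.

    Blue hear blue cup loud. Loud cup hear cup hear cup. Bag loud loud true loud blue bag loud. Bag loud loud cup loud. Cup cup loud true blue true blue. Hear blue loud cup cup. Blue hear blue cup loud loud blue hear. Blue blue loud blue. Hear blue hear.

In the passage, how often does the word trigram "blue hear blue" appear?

Scanning the 49 overlapping trigram windows for "blue hear blue":
  position 1–3: blue hear blue
  position 31–33: blue hear blue
  position 37–39: blue hear blue
  position 43–45: blue hear blue
  position 48–50: blue hear blue

5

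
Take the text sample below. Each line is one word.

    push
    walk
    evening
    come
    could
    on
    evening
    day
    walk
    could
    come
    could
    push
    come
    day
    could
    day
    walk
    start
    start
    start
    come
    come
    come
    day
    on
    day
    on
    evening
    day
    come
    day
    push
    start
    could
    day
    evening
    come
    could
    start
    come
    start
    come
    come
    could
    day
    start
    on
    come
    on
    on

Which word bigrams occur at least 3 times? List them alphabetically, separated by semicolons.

Bigram counts meeting the condition (at least 3 times):
  come come: 3
  come could: 4
  come day: 3
  could day: 3
  start come: 3

come come; come could; come day; could day; start come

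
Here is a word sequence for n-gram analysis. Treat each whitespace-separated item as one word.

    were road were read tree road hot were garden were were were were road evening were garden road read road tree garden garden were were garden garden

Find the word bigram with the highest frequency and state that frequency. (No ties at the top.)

Bigram frequencies (highest first):
  were were: 4
  were garden: 3
  were road: 2
  garden were: 2
  garden garden: 2
  road were: 1
  … (12 more, each ≤ 1)

"were were", 4 times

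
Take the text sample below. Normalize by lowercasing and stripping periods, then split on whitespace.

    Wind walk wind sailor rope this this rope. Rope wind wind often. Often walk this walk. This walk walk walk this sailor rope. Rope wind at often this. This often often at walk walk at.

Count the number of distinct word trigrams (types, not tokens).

35 tokens → 33 trigram windows in total.
Repeated trigrams (each contributes count−1 duplicates):
  rope rope wind: 2
  walk this walk: 2
2 duplicate windows → 33 − 2 = 31 distinct.

31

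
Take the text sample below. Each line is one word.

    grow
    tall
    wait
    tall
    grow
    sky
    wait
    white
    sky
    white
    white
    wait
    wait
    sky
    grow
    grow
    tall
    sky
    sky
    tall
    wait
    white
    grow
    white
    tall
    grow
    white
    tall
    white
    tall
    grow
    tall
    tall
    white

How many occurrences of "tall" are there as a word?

Scanning the 34 tokens for "tall":
  position 2: tall
  position 4: tall
  position 17: tall
  position 20: tall
  position 25: tall
  position 28: tall
  position 30: tall
  position 32: tall
  position 33: tall

9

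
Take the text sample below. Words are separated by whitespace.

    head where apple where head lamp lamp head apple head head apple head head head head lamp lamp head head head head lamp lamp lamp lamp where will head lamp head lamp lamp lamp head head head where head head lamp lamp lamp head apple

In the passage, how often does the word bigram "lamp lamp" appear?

9

Scanning the 44 overlapping bigram windows for "lamp lamp":
  position 6–7: lamp lamp
  position 17–18: lamp lamp
  position 23–24: lamp lamp
  position 24–25: lamp lamp
  position 25–26: lamp lamp
  position 32–33: lamp lamp
  position 33–34: lamp lamp
  position 41–42: lamp lamp
  position 42–43: lamp lamp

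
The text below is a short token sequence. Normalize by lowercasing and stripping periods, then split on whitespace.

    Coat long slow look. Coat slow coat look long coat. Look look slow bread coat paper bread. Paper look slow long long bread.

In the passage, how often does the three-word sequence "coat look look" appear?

Scanning the 21 overlapping trigram windows for "coat look look":
  position 10–12: coat look look

1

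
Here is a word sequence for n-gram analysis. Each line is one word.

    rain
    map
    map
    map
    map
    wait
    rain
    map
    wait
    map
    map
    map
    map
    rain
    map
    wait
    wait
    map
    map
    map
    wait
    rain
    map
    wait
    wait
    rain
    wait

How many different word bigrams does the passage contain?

8

27 tokens → 26 bigram windows in total.
Repeated bigrams (each contributes count−1 duplicates):
  map map: 8
  map wait: 5
  rain map: 4
  wait rain: 3
  wait map: 2
  wait wait: 2
18 duplicate windows → 26 − 18 = 8 distinct.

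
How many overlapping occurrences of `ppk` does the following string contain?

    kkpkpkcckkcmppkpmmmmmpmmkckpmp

1

Sliding a length-3 window over the 30 characters (28 positions):
  position 13–15: ppk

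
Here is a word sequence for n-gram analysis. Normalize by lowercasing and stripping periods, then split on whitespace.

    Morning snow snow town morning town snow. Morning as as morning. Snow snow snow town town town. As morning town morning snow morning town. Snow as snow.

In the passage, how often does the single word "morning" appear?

7

Scanning the 27 tokens for "morning":
  position 1: morning
  position 5: morning
  position 8: morning
  position 11: morning
  position 19: morning
  position 21: morning
  position 23: morning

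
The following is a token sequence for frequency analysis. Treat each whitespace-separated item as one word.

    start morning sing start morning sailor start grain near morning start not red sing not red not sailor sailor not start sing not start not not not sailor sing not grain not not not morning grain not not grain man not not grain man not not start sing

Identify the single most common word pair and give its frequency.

"not not", 7 times

Bigram frequencies (highest first):
  not not: 7
  sing not: 3
  not start: 3
  not grain: 3
  start morning: 2
  start not: 2
  … (21 more, each ≤ 2)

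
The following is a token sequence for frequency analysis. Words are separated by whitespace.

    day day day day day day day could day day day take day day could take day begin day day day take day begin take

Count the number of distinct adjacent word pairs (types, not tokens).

9

25 tokens → 24 bigram windows in total.
Repeated bigrams (each contributes count−1 duplicates):
  day day: 11
  take day: 3
  day begin: 2
  day could: 2
  day take: 2
15 duplicate windows → 24 − 15 = 9 distinct.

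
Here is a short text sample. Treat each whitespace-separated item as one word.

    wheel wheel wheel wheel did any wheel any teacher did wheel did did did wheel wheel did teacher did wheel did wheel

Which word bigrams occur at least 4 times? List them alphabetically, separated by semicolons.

Bigram counts meeting the condition (at least 4 times):
  did wheel: 4
  wheel did: 4
  wheel wheel: 4

did wheel; wheel did; wheel wheel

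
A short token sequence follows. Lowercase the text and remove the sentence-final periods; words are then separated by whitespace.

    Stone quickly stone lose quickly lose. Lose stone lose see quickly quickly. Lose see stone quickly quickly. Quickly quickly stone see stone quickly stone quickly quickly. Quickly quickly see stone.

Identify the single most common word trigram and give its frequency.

"quickly quickly quickly", 4 times

Trigram frequencies (highest first):
  quickly quickly quickly: 4
  stone quickly stone: 2
  see stone quickly: 2
  stone quickly quickly: 2
  quickly stone lose: 1
  stone lose quickly: 1
  … (16 more, each ≤ 1)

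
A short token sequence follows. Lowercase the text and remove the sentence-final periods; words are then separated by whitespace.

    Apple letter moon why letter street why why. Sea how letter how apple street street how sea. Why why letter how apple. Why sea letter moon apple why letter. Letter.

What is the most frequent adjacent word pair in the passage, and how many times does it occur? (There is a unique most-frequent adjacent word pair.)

"why letter", 3 times

Bigram frequencies (highest first):
  why letter: 3
  letter moon: 2
  why why: 2
  why sea: 2
  letter how: 2
  how apple: 2
  … (15 more, each ≤ 2)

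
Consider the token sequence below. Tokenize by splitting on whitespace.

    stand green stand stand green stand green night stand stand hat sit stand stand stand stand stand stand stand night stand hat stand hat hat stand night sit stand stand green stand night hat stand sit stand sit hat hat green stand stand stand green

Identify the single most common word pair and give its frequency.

"stand stand", 11 times

Bigram frequencies (highest first):
  stand stand: 11
  stand green: 5
  green stand: 4
  stand hat: 3
  sit stand: 3
  stand night: 3
  … (10 more, each ≤ 3)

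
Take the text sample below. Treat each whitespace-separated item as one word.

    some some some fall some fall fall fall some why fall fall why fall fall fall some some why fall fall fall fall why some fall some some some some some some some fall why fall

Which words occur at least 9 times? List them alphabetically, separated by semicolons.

Unigram counts meeting the condition (at least 9 times):
  fall: 16
  some: 15

fall; some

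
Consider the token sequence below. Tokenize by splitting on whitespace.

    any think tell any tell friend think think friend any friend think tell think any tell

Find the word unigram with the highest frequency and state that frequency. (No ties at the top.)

Unigram frequencies (highest first):
  think: 5
  any: 4
  tell: 4
  friend: 3

"think", 5 times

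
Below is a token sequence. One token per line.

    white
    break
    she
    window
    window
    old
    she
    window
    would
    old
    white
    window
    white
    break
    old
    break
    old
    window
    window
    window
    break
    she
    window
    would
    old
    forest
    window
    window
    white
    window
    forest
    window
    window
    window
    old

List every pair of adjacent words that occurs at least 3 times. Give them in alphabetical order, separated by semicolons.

she window; window window

Bigram counts meeting the condition (at least 3 times):
  she window: 3
  window window: 6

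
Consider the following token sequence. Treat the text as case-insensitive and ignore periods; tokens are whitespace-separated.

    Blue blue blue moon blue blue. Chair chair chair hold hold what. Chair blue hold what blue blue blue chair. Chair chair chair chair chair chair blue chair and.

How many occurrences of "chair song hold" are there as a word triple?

0

Scanning the 27 overlapping trigram windows for "chair song hold":
  (none found)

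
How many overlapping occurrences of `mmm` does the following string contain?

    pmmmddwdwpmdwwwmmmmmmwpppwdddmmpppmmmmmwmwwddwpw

Sliding a length-3 window over the 48 characters (46 positions):
  position 2–4: mmm
  position 16–18: mmm
  position 17–19: mmm
  position 18–20: mmm
  position 19–21: mmm
  position 35–37: mmm
  position 36–38: mmm
  position 37–39: mmm

8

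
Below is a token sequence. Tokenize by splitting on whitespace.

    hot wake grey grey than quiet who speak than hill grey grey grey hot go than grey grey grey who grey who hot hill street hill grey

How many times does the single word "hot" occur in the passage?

3

Scanning the 27 tokens for "hot":
  position 1: hot
  position 14: hot
  position 23: hot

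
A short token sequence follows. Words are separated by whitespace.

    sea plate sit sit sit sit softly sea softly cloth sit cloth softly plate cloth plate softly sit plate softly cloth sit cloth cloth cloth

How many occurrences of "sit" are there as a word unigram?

Scanning the 25 tokens for "sit":
  position 3: sit
  position 4: sit
  position 5: sit
  position 6: sit
  position 11: sit
  position 18: sit
  position 22: sit

7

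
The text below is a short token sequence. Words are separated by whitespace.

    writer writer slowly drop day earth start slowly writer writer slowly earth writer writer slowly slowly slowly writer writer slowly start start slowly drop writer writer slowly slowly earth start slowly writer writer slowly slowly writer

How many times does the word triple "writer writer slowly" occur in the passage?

6

Scanning the 34 overlapping trigram windows for "writer writer slowly":
  position 1–3: writer writer slowly
  position 9–11: writer writer slowly
  position 13–15: writer writer slowly
  position 18–20: writer writer slowly
  position 25–27: writer writer slowly
  position 32–34: writer writer slowly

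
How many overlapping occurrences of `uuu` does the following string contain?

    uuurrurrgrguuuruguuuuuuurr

7

Sliding a length-3 window over the 26 characters (24 positions):
  position 1–3: uuu
  position 12–14: uuu
  position 18–20: uuu
  position 19–21: uuu
  position 20–22: uuu
  position 21–23: uuu
  position 22–24: uuu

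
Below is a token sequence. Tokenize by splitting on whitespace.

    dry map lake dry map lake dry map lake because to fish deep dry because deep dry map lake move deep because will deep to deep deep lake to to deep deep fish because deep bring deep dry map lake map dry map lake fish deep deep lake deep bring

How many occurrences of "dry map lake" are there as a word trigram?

Scanning the 48 overlapping trigram windows for "dry map lake":
  position 1–3: dry map lake
  position 4–6: dry map lake
  position 7–9: dry map lake
  position 17–19: dry map lake
  position 38–40: dry map lake
  position 42–44: dry map lake

6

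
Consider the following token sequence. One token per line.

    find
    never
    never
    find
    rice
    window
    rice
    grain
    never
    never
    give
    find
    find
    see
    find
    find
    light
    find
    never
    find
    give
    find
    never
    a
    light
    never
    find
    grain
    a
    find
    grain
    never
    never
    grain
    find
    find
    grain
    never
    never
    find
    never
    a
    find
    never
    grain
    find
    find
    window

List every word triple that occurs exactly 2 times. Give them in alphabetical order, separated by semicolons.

Trigram counts meeting the condition (exactly 2 times):
  find grain never: 2
  find never a: 2
  grain find find: 2
  never grain find: 2
  never never find: 2

find grain never; find never a; grain find find; never grain find; never never find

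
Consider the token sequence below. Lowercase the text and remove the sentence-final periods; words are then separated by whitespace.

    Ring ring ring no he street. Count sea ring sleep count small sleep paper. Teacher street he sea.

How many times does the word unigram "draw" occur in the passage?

Scanning the 18 tokens for "draw":
  (none found)

0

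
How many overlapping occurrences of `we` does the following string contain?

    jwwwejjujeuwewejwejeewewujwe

6

Sliding a length-2 window over the 28 characters (27 positions):
  position 4–5: we
  position 12–13: we
  position 14–15: we
  position 17–18: we
  position 22–23: we
  position 27–28: we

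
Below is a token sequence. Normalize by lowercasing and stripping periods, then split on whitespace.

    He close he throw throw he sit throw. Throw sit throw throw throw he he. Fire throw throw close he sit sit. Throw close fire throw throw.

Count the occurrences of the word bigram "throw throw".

6

Scanning the 26 overlapping bigram windows for "throw throw":
  position 4–5: throw throw
  position 8–9: throw throw
  position 11–12: throw throw
  position 12–13: throw throw
  position 17–18: throw throw
  position 26–27: throw throw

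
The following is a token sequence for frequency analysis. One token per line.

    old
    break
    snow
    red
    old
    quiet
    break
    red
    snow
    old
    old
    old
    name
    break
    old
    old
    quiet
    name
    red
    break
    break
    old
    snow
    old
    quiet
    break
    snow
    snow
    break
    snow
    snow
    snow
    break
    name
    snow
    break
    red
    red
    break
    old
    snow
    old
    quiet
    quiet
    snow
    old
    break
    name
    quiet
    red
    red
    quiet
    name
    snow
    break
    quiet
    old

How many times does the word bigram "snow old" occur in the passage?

Scanning the 56 overlapping bigram windows for "snow old":
  position 9–10: snow old
  position 23–24: snow old
  position 41–42: snow old
  position 45–46: snow old

4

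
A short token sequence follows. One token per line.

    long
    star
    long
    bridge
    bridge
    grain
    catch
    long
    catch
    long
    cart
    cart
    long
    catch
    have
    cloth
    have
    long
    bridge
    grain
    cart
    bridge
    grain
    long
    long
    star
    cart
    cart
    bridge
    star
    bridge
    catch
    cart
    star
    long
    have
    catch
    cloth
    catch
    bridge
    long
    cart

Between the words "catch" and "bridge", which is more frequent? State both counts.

"bridge" (7 vs 6)

"catch": 6 occurrences
"bridge": 7 occurrences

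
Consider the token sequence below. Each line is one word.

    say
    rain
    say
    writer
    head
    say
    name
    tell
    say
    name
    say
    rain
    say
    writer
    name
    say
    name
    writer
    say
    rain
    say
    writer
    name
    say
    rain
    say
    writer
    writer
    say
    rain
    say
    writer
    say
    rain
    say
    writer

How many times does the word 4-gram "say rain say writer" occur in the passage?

Scanning the 33 overlapping 4-gram windows for "say rain say writer":
  position 1–4: say rain say writer
  position 11–14: say rain say writer
  position 19–22: say rain say writer
  position 24–27: say rain say writer
  position 29–32: say rain say writer
  position 33–36: say rain say writer

6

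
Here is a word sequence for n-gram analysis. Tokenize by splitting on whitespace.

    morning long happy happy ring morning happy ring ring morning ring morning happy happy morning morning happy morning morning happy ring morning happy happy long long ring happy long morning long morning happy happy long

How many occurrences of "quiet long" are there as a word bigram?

0

Scanning the 34 overlapping bigram windows for "quiet long":
  (none found)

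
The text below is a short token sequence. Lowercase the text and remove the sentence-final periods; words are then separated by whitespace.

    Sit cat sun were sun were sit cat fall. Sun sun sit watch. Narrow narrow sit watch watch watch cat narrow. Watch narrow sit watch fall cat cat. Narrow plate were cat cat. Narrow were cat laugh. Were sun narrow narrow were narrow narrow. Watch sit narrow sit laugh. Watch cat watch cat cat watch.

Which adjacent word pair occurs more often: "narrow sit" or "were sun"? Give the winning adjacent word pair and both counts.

"narrow sit": 3 occurrences
"were sun": 2 occurrences

"narrow sit" (3 vs 2)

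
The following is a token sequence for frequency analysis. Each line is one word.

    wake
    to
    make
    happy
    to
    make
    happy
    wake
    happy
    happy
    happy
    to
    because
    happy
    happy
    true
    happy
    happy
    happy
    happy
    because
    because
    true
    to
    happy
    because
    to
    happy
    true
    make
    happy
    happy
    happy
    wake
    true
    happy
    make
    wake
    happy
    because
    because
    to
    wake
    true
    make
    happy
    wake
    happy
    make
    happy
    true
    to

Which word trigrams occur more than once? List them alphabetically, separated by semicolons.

happy because because; happy happy happy; happy wake happy; make happy wake; to make happy; true make happy

Trigram counts meeting the condition (more than once):
  happy because because: 2
  happy happy happy: 4
  happy wake happy: 2
  make happy wake: 2
  to make happy: 2
  true make happy: 2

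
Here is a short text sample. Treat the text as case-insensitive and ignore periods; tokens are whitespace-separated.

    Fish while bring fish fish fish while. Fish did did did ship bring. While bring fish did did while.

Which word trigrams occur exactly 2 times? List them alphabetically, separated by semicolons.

Trigram counts meeting the condition (exactly 2 times):
  fish did did: 2
  while bring fish: 2

fish did did; while bring fish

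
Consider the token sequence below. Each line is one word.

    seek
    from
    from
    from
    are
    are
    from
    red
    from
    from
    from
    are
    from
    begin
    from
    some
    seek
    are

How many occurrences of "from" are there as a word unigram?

Scanning the 18 tokens for "from":
  position 2: from
  position 3: from
  position 4: from
  position 7: from
  position 9: from
  position 10: from
  position 11: from
  position 13: from
  position 15: from

9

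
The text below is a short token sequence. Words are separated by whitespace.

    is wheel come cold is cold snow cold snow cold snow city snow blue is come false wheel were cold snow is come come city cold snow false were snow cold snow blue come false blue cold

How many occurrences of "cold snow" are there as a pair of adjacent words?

6

Scanning the 36 overlapping bigram windows for "cold snow":
  position 6–7: cold snow
  position 8–9: cold snow
  position 10–11: cold snow
  position 20–21: cold snow
  position 26–27: cold snow
  position 31–32: cold snow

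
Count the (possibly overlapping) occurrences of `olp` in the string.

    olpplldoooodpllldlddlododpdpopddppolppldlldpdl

Sliding a length-3 window over the 46 characters (44 positions):
  position 1–3: olp
  position 35–37: olp

2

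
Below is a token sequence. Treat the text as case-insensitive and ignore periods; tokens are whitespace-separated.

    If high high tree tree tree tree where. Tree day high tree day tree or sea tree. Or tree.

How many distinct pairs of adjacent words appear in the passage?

19 tokens → 18 bigram windows in total.
Repeated bigrams (each contributes count−1 duplicates):
  tree tree: 3
  high tree: 2
  tree day: 2
  tree or: 2
5 duplicate windows → 18 − 5 = 13 distinct.

13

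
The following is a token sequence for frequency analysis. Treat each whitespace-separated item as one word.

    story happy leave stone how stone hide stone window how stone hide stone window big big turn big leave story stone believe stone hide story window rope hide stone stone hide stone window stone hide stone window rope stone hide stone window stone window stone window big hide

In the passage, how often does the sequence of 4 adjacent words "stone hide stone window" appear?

Scanning the 45 overlapping 4-gram windows for "stone hide stone window":
  position 6–9: stone hide stone window
  position 11–14: stone hide stone window
  position 30–33: stone hide stone window
  position 34–37: stone hide stone window
  position 39–42: stone hide stone window

5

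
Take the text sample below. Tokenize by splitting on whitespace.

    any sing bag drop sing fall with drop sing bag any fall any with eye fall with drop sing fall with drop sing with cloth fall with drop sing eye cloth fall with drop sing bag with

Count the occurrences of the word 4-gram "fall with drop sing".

Scanning the 34 overlapping 4-gram windows for "fall with drop sing":
  position 6–9: fall with drop sing
  position 16–19: fall with drop sing
  position 20–23: fall with drop sing
  position 26–29: fall with drop sing
  position 32–35: fall with drop sing

5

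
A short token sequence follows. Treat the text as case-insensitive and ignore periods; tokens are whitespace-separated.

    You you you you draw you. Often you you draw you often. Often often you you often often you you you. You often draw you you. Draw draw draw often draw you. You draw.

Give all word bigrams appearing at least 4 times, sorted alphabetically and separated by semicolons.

draw you; you draw; you often; you you

Bigram counts meeting the condition (at least 4 times):
  draw you: 4
  you draw: 4
  you often: 4
  you you: 10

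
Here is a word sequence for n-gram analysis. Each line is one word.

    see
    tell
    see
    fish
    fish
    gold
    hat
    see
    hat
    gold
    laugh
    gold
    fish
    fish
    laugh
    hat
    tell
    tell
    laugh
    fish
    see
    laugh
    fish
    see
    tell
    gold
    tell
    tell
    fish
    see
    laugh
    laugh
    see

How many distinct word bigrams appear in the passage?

33 tokens → 32 bigram windows in total.
Repeated bigrams (each contributes count−1 duplicates):
  fish see: 3
  fish fish: 2
  laugh fish: 2
  see laugh: 2
  see tell: 2
  tell tell: 2
7 duplicate windows → 32 − 7 = 25 distinct.

25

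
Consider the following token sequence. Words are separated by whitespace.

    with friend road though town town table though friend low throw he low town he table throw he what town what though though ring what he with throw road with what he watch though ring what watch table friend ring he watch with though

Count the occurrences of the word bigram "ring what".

2

Scanning the 43 overlapping bigram windows for "ring what":
  position 24–25: ring what
  position 35–36: ring what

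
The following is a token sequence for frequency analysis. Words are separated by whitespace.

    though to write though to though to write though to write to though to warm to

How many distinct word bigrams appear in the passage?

7

16 tokens → 15 bigram windows in total.
Repeated bigrams (each contributes count−1 duplicates):
  though to: 5
  to write: 3
  to though: 2
  write though: 2
8 duplicate windows → 15 − 8 = 7 distinct.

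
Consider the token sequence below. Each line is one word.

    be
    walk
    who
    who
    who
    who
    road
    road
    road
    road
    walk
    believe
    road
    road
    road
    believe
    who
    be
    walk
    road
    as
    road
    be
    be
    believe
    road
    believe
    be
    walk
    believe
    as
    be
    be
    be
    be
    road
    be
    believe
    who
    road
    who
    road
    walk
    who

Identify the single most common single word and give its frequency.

Unigram frequencies (highest first):
  road: 13
  be: 10
  who: 8
  believe: 6
  walk: 5
  as: 2

"road", 13 times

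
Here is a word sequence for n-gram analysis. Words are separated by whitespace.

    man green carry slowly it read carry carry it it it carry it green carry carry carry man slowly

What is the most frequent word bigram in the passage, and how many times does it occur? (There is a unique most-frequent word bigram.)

Bigram frequencies (highest first):
  carry carry: 3
  green carry: 2
  carry it: 2
  it it: 2
  man green: 1
  carry slowly: 1
  … (7 more, each ≤ 1)

"carry carry", 3 times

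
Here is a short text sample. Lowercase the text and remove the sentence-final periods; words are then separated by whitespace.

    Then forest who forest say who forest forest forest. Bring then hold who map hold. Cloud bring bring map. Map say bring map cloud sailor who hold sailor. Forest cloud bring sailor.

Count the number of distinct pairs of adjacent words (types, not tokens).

27

32 tokens → 31 bigram windows in total.
Repeated bigrams (each contributes count−1 duplicates):
  bring map: 2
  cloud bring: 2
  forest forest: 2
  who forest: 2
4 duplicate windows → 31 − 4 = 27 distinct.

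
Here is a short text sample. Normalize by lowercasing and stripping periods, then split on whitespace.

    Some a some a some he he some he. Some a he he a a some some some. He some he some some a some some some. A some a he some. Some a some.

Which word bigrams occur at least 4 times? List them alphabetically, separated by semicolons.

a some; he some; some a; some he; some some

Bigram counts meeting the condition (at least 4 times):
  a some: 6
  he some: 5
  some a: 7
  some he: 4
  some some: 6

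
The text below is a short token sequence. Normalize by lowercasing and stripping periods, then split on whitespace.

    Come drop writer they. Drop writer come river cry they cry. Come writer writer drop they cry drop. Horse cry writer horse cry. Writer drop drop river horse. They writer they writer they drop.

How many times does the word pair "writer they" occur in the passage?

3

Scanning the 33 overlapping bigram windows for "writer they":
  position 3–4: writer they
  position 30–31: writer they
  position 32–33: writer they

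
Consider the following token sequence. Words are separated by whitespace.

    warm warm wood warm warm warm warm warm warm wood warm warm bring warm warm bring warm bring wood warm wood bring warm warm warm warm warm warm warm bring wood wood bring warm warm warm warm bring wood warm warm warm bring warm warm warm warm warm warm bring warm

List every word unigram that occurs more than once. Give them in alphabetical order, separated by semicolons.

bring; warm; wood

Unigram counts meeting the condition (more than once):
  bring: 9
  warm: 35
  wood: 7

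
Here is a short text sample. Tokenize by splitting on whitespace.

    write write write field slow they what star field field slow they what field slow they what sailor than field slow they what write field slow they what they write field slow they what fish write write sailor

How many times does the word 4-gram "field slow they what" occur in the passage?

Scanning the 35 overlapping 4-gram windows for "field slow they what":
  position 4–7: field slow they what
  position 10–13: field slow they what
  position 14–17: field slow they what
  position 20–23: field slow they what
  position 25–28: field slow they what
  position 31–34: field slow they what

6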